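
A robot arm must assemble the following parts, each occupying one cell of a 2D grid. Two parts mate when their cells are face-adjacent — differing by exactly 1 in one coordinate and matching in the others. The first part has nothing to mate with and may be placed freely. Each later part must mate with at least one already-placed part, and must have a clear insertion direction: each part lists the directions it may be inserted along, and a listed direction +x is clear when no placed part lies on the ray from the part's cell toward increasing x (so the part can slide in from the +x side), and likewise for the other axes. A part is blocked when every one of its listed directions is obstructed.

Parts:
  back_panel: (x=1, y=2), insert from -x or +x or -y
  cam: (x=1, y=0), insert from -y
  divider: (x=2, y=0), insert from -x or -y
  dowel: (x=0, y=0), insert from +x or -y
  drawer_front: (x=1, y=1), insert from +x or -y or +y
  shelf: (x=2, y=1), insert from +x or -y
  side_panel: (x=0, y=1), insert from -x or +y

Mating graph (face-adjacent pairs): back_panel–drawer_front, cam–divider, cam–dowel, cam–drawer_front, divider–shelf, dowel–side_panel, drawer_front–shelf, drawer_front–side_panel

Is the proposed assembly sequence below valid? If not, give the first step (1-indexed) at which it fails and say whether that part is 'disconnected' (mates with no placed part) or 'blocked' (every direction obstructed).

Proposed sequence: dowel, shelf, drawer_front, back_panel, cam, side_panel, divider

1. dowel@(0, 0) [+x clear] — {dowel}
2. shelf@(2, 1) — no placed neighbour ⇒ disconnected

Invalid at step 2 (disconnected)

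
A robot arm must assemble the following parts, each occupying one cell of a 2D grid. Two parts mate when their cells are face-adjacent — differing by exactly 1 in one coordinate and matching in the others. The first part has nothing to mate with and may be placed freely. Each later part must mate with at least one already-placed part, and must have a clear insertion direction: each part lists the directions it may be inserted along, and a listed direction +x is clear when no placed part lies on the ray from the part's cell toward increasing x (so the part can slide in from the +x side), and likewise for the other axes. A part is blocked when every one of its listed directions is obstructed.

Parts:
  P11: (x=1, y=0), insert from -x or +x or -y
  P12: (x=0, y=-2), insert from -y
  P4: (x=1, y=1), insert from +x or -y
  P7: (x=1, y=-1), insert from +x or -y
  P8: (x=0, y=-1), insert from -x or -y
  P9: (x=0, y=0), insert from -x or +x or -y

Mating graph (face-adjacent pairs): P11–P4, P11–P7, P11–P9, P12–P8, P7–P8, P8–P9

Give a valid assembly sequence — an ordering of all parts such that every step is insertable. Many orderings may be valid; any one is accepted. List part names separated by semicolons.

1. P8@(0, -1) [-x clear] — {P8}
2. P9@(0, 0) [-x clear] — {P8, P9}
3. P7@(1, -1) [+x clear] — {P7, P8, P9}
4. P12@(0, -2) [-y clear] — {P12, P7, P8, P9}
5. P11@(1, 0) [+x clear] — {P11, P12, P7, P8, P9}
6. P4@(1, 1) [+x clear] — {P11, P12, P4, P7, P8, P9}

P8; P9; P7; P12; P11; P4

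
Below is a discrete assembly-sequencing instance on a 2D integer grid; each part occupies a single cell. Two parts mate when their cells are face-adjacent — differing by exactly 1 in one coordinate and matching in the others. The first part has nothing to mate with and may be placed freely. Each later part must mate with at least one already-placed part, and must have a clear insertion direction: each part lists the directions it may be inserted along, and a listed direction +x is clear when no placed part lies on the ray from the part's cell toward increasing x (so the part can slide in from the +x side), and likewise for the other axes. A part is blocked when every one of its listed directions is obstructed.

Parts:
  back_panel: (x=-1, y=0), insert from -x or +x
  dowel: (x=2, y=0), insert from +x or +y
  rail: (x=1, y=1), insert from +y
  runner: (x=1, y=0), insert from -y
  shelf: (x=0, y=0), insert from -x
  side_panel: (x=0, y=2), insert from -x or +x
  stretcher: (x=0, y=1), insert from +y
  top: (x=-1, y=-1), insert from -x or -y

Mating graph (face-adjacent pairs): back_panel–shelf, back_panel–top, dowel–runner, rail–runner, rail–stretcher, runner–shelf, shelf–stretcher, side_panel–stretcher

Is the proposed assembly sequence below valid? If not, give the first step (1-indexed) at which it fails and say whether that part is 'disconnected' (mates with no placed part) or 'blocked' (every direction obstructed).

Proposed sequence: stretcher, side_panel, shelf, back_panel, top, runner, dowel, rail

Valid

1. stretcher@(0, 1) [+y clear] — {stretcher}
2. side_panel@(0, 2) [-x clear] — {side_panel, stretcher}
3. shelf@(0, 0) [-x clear] — {shelf, side_panel, stretcher}
4. back_panel@(-1, 0) [-x clear] — {back_panel, shelf, side_panel, stretcher}
5. top@(-1, -1) [-x clear] — {back_panel, shelf, side_panel, stretcher, top}
6. runner@(1, 0) [-y clear] — {back_panel, runner, shelf, side_panel, stretcher, top}
7. dowel@(2, 0) [+x clear] — {back_panel, dowel, runner, shelf, side_panel, stretcher, top}
8. rail@(1, 1) [+y clear] — {back_panel, dowel, rail, runner, shelf, side_panel, stretcher, top}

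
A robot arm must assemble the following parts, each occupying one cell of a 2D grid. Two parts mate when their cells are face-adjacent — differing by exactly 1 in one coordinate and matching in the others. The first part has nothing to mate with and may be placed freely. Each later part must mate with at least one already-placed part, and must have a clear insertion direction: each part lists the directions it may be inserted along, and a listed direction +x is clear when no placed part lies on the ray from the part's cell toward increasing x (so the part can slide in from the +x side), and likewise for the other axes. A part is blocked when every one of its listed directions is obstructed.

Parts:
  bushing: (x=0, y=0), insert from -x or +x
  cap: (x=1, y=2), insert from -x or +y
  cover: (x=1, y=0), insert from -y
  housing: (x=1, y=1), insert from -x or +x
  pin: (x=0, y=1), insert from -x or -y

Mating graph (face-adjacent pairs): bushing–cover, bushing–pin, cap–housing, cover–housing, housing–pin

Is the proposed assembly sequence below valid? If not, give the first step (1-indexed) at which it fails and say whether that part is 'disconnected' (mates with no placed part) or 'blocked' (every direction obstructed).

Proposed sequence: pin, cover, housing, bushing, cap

Invalid at step 2 (disconnected)

1. pin@(0, 1) [-x clear] — {pin}
2. cover@(1, 0) — no placed neighbour ⇒ disconnected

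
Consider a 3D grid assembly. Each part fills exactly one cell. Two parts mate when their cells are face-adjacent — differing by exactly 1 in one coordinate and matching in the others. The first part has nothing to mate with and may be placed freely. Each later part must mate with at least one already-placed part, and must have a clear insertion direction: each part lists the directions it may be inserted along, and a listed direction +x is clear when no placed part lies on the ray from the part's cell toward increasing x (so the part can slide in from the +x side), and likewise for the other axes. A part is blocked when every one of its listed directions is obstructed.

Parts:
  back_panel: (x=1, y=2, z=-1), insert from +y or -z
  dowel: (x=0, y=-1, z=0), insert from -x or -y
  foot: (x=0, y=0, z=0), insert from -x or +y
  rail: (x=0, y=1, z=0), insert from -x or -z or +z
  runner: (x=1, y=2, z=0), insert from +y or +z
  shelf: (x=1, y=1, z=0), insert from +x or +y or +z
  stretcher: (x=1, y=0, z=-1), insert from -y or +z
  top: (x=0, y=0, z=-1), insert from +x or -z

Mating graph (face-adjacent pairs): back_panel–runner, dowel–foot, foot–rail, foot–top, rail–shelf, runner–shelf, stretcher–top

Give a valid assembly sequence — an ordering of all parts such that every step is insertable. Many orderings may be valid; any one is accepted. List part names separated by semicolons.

runner; back_panel; shelf; rail; foot; top; stretcher; dowel

1. runner@(1, 2, 0) [+y clear] — {runner}
2. back_panel@(1, 2, -1) [+y clear] — {back_panel, runner}
3. shelf@(1, 1, 0) [+x clear] — {back_panel, runner, shelf}
4. rail@(0, 1, 0) [-x clear] — {back_panel, rail, runner, shelf}
5. foot@(0, 0, 0) [-x clear] — {back_panel, foot, rail, runner, shelf}
6. top@(0, 0, -1) [+x clear] — {back_panel, foot, rail, runner, shelf, top}
7. stretcher@(1, 0, -1) [-y clear] — {back_panel, foot, rail, runner, shelf, stretcher, top}
8. dowel@(0, -1, 0) [-x clear] — {back_panel, dowel, foot, rail, runner, shelf, stretcher, top}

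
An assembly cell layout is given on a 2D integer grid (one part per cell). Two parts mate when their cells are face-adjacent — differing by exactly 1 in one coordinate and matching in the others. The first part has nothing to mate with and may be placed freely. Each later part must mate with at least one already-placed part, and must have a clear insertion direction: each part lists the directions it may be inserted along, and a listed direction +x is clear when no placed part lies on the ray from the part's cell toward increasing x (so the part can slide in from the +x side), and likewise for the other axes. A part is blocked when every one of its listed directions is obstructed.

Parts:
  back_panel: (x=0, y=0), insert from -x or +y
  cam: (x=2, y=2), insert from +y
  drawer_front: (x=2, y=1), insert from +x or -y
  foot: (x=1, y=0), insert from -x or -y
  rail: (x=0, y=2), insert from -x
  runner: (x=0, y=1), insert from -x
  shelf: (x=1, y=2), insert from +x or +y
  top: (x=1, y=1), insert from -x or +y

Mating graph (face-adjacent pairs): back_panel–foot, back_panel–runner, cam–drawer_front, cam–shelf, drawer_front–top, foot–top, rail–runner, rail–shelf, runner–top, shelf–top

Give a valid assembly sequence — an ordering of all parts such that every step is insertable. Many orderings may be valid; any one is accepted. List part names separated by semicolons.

shelf; cam; drawer_front; top; runner; back_panel; foot; rail

1. shelf@(1, 2) [+x clear] — {shelf}
2. cam@(2, 2) [+y clear] — {cam, shelf}
3. drawer_front@(2, 1) [+x clear] — {cam, drawer_front, shelf}
4. top@(1, 1) [-x clear] — {cam, drawer_front, shelf, top}
5. runner@(0, 1) [-x clear] — {cam, drawer_front, runner, shelf, top}
6. back_panel@(0, 0) [-x clear] — {back_panel, cam, drawer_front, runner, shelf, top}
7. foot@(1, 0) [-y clear] — {back_panel, cam, drawer_front, foot, runner, shelf, top}
8. rail@(0, 2) [-x clear] — {back_panel, cam, drawer_front, foot, rail, runner, shelf, top}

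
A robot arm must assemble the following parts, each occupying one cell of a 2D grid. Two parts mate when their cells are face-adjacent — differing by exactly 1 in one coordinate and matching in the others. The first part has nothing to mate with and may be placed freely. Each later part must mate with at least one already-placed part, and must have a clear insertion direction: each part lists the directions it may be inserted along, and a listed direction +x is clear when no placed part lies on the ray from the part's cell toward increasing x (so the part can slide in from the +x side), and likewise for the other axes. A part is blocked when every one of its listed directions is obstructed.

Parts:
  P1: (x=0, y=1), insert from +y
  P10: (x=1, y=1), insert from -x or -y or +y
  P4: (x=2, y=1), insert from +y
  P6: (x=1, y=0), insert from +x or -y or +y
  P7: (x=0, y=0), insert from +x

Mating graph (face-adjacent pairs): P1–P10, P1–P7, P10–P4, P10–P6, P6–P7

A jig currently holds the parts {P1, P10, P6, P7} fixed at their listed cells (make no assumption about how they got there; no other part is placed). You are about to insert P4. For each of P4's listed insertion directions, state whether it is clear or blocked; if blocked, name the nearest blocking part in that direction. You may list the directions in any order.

+y: ray from P4(2, 1) has no placed part ⇒ clear

+y: clear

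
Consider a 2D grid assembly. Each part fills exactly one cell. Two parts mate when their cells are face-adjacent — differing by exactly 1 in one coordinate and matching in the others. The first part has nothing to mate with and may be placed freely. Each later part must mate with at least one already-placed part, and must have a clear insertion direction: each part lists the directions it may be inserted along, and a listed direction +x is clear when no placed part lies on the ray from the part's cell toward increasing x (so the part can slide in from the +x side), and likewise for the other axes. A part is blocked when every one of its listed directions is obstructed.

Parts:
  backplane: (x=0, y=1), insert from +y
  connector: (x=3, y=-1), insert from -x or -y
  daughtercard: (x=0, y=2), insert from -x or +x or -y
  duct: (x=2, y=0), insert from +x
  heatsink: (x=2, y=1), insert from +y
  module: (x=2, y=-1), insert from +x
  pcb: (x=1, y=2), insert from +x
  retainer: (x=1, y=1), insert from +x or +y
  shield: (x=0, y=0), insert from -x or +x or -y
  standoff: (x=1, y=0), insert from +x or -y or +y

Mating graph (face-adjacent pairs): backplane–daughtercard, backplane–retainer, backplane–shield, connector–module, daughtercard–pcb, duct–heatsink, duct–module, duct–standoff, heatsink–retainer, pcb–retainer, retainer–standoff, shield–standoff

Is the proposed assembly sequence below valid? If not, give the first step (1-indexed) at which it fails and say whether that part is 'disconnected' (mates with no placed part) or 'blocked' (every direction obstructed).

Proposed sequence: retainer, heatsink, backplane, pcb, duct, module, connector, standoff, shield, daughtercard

1. retainer@(1, 1) [+x clear] — {retainer}
2. heatsink@(2, 1) [+y clear] — {heatsink, retainer}
3. backplane@(0, 1) [+y clear] — {backplane, heatsink, retainer}
4. pcb@(1, 2) [+x clear] — {backplane, heatsink, pcb, retainer}
5. duct@(2, 0) [+x clear] — {backplane, duct, heatsink, pcb, retainer}
6. module@(2, -1) [+x clear] — {backplane, duct, heatsink, module, pcb, retainer}
7. connector@(3, -1) [-y clear] — {backplane, connector, duct, heatsink, module, pcb, retainer}
8. standoff@(1, 0) [-y clear] — {backplane, connector, duct, heatsink, module, pcb, retainer, standoff}
9. shield@(0, 0) [-x clear] — {backplane, connector, duct, heatsink, module, pcb, retainer, shield, standoff}
10. daughtercard@(0, 2) [-x clear] — {backplane, connector, daughtercard, duct, heatsink, module, pcb, retainer, shield, standoff}

Valid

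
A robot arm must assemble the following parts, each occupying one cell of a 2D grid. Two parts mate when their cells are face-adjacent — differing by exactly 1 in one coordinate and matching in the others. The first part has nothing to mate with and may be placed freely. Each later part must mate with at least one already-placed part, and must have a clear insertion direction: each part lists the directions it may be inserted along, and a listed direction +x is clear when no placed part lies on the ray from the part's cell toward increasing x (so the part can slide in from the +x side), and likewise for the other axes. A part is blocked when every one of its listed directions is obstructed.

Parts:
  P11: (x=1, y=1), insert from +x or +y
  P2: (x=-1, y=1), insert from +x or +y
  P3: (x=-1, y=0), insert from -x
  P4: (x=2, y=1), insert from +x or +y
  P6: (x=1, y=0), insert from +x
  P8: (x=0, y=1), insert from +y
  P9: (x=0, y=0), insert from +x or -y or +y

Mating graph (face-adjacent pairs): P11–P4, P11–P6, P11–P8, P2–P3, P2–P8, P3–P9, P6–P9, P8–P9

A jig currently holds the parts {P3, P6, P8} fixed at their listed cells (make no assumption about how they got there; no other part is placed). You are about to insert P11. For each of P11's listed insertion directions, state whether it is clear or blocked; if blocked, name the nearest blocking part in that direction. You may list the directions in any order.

+x: ray from P11(1, 1) has no placed part ⇒ clear
+y: ray from P11(1, 1) has no placed part ⇒ clear

+x: clear; +y: clear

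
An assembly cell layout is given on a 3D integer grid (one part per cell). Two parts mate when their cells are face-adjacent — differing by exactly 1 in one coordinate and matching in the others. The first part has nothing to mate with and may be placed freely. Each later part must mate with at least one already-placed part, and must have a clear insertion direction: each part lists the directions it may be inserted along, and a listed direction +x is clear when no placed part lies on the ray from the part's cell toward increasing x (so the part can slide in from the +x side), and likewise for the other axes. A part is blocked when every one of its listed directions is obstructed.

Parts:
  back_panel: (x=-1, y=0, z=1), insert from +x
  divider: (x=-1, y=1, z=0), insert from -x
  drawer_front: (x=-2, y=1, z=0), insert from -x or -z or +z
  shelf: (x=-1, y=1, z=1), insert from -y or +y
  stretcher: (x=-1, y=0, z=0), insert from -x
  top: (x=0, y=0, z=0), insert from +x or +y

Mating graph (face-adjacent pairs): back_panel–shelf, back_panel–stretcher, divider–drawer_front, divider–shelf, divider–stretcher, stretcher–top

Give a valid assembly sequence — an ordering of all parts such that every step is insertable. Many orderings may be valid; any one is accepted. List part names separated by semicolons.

divider; stretcher; top; drawer_front; back_panel; shelf

1. divider@(-1, 1, 0) [-x clear] — {divider}
2. stretcher@(-1, 0, 0) [-x clear] — {divider, stretcher}
3. top@(0, 0, 0) [+x clear] — {divider, stretcher, top}
4. drawer_front@(-2, 1, 0) [-x clear] — {divider, drawer_front, stretcher, top}
5. back_panel@(-1, 0, 1) [+x clear] — {back_panel, divider, drawer_front, stretcher, top}
6. shelf@(-1, 1, 1) [+y clear] — {back_panel, divider, drawer_front, shelf, stretcher, top}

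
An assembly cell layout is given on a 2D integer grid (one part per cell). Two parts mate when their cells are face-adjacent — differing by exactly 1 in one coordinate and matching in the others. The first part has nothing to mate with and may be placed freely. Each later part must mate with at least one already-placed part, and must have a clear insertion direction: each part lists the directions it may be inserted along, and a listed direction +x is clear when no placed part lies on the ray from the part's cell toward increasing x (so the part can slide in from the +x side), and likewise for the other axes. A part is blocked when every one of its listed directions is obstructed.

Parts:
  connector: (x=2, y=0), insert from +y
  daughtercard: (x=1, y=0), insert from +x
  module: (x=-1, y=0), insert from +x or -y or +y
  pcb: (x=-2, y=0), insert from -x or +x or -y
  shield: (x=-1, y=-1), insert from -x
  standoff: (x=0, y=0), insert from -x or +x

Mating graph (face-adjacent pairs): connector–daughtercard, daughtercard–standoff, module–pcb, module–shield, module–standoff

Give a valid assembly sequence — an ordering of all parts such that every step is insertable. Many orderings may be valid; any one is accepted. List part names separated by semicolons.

1. shield@(-1, -1) [-x clear] — {shield}
2. module@(-1, 0) [+x clear] — {module, shield}
3. pcb@(-2, 0) [-x clear] — {module, pcb, shield}
4. standoff@(0, 0) [+x clear] — {module, pcb, shield, standoff}
5. daughtercard@(1, 0) [+x clear] — {daughtercard, module, pcb, shield, standoff}
6. connector@(2, 0) [+y clear] — {connector, daughtercard, module, pcb, shield, standoff}

shield; module; pcb; standoff; daughtercard; connector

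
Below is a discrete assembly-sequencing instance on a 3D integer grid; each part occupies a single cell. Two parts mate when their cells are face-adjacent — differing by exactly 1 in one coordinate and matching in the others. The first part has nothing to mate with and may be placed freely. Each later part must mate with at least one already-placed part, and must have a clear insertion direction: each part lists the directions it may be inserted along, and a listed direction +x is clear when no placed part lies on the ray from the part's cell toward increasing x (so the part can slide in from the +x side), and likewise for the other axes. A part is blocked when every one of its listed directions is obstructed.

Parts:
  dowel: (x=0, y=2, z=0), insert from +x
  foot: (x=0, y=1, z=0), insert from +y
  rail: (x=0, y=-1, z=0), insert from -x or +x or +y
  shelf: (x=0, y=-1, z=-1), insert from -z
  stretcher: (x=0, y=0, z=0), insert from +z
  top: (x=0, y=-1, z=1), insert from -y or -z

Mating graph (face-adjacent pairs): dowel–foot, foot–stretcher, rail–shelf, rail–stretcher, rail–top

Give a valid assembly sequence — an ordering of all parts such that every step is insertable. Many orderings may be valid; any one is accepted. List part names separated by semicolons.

shelf; rail; stretcher; foot; top; dowel

1. shelf@(0, -1, -1) [-z clear] — {shelf}
2. rail@(0, -1, 0) [-x clear] — {rail, shelf}
3. stretcher@(0, 0, 0) [+z clear] — {rail, shelf, stretcher}
4. foot@(0, 1, 0) [+y clear] — {foot, rail, shelf, stretcher}
5. top@(0, -1, 1) [-y clear] — {foot, rail, shelf, stretcher, top}
6. dowel@(0, 2, 0) [+x clear] — {dowel, foot, rail, shelf, stretcher, top}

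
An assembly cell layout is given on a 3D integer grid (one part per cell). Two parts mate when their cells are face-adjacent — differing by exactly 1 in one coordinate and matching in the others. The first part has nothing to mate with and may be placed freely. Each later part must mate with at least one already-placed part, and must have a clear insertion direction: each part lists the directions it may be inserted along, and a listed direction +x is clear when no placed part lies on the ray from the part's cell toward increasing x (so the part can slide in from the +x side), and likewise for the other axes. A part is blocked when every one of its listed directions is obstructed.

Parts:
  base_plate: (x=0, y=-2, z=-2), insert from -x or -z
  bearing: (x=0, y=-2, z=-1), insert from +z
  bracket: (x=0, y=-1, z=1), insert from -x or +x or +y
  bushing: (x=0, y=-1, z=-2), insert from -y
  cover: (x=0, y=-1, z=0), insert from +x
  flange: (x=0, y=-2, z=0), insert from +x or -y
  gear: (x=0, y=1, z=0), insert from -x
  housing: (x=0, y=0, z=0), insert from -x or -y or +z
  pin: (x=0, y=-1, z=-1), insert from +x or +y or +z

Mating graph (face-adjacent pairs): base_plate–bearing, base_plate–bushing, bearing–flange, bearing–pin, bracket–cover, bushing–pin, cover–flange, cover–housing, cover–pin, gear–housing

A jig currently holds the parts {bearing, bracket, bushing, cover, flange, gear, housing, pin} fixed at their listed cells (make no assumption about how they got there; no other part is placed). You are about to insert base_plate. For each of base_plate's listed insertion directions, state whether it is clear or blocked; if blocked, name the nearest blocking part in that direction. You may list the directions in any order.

-x: ray from base_plate(0, -2, -2) has no placed part ⇒ clear
-z: ray from base_plate(0, -2, -2) has no placed part ⇒ clear

-x: clear; -z: clear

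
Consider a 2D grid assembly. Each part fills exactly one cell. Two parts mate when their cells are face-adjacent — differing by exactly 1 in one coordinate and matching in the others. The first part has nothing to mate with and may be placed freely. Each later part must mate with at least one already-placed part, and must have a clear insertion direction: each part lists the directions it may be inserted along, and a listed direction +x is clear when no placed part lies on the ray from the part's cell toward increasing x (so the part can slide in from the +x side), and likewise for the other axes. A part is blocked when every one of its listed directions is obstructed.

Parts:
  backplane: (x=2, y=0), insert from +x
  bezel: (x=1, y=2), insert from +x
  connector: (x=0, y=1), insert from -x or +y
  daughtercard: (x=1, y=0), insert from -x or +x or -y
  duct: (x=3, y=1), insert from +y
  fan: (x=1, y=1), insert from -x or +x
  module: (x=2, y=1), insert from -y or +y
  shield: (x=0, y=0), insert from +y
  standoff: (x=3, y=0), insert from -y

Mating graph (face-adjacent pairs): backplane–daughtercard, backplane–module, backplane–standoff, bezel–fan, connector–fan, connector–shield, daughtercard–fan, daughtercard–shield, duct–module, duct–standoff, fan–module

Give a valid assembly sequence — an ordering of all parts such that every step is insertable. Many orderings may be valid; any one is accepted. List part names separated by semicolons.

1. module@(2, 1) [-y clear] — {module}
2. fan@(1, 1) [-x clear] — {fan, module}
3. duct@(3, 1) [+y clear] — {duct, fan, module}
4. bezel@(1, 2) [+x clear] — {bezel, duct, fan, module}
5. daughtercard@(1, 0) [-x clear] — {bezel, daughtercard, duct, fan, module}
6. shield@(0, 0) [+y clear] — {bezel, daughtercard, duct, fan, module, shield}
7. connector@(0, 1) [-x clear] — {bezel, connector, daughtercard, duct, fan, module, shield}
8. backplane@(2, 0) [+x clear] — {backplane, bezel, connector, daughtercard, duct, fan, module, shield}
9. standoff@(3, 0) [-y clear] — {backplane, bezel, connector, daughtercard, duct, fan, module, shield, standoff}

module; fan; duct; bezel; daughtercard; shield; connector; backplane; standoff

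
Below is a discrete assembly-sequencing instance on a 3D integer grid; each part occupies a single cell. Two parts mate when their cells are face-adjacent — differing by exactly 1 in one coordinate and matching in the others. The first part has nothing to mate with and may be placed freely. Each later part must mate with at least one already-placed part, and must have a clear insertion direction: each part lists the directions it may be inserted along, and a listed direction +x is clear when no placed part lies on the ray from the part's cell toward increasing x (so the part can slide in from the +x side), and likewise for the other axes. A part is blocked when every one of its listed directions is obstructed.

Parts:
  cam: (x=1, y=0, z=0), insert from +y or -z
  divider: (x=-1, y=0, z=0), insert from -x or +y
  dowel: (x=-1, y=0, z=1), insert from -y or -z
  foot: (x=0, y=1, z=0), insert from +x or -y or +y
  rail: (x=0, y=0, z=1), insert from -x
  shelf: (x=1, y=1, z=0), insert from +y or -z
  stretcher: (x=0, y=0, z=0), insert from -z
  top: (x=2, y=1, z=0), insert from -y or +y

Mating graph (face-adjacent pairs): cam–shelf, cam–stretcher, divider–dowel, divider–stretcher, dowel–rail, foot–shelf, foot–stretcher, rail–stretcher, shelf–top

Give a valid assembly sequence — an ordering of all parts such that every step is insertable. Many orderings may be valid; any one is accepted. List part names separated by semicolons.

1. divider@(-1, 0, 0) [-x clear] — {divider}
2. stretcher@(0, 0, 0) [-z clear] — {divider, stretcher}
3. foot@(0, 1, 0) [+x clear] — {divider, foot, stretcher}
4. cam@(1, 0, 0) [+y clear] — {cam, divider, foot, stretcher}
5. shelf@(1, 1, 0) [+y clear] — {cam, divider, foot, shelf, stretcher}
6. top@(2, 1, 0) [-y clear] — {cam, divider, foot, shelf, stretcher, top}
7. rail@(0, 0, 1) [-x clear] — {cam, divider, foot, rail, shelf, stretcher, top}
8. dowel@(-1, 0, 1) [-y clear] — {cam, divider, dowel, foot, rail, shelf, stretcher, top}

divider; stretcher; foot; cam; shelf; top; rail; dowel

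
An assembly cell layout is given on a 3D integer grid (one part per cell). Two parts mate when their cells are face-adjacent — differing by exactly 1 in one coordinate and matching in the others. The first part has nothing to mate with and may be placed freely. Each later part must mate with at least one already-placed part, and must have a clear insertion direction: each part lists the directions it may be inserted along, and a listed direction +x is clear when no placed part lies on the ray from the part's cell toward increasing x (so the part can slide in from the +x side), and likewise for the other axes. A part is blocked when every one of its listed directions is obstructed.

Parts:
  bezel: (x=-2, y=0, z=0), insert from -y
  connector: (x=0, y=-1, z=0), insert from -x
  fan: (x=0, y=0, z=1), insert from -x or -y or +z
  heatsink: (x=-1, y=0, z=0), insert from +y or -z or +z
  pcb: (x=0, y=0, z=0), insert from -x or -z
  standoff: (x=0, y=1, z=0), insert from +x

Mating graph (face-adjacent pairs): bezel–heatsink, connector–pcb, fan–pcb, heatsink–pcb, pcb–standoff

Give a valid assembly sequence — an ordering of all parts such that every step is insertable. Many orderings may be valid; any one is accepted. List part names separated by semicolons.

bezel; heatsink; pcb; standoff; connector; fan

1. bezel@(-2, 0, 0) [-y clear] — {bezel}
2. heatsink@(-1, 0, 0) [+y clear] — {bezel, heatsink}
3. pcb@(0, 0, 0) [-z clear] — {bezel, heatsink, pcb}
4. standoff@(0, 1, 0) [+x clear] — {bezel, heatsink, pcb, standoff}
5. connector@(0, -1, 0) [-x clear] — {bezel, connector, heatsink, pcb, standoff}
6. fan@(0, 0, 1) [-x clear] — {bezel, connector, fan, heatsink, pcb, standoff}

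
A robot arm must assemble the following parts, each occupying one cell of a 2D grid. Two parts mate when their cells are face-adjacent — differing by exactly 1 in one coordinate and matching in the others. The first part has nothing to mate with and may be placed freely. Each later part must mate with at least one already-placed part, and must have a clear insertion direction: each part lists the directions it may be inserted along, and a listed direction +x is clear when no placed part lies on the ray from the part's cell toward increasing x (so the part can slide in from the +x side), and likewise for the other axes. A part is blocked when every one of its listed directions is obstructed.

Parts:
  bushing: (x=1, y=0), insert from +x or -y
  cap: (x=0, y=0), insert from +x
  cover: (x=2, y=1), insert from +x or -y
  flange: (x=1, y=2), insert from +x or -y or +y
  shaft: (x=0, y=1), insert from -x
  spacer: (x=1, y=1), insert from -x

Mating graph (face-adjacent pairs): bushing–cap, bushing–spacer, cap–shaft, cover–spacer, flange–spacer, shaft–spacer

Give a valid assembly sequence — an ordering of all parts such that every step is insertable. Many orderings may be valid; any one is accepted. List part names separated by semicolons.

spacer; cover; shaft; cap; flange; bushing

1. spacer@(1, 1) [-x clear] — {spacer}
2. cover@(2, 1) [+x clear] — {cover, spacer}
3. shaft@(0, 1) [-x clear] — {cover, shaft, spacer}
4. cap@(0, 0) [+x clear] — {cap, cover, shaft, spacer}
5. flange@(1, 2) [+x clear] — {cap, cover, flange, shaft, spacer}
6. bushing@(1, 0) [+x clear] — {bushing, cap, cover, flange, shaft, spacer}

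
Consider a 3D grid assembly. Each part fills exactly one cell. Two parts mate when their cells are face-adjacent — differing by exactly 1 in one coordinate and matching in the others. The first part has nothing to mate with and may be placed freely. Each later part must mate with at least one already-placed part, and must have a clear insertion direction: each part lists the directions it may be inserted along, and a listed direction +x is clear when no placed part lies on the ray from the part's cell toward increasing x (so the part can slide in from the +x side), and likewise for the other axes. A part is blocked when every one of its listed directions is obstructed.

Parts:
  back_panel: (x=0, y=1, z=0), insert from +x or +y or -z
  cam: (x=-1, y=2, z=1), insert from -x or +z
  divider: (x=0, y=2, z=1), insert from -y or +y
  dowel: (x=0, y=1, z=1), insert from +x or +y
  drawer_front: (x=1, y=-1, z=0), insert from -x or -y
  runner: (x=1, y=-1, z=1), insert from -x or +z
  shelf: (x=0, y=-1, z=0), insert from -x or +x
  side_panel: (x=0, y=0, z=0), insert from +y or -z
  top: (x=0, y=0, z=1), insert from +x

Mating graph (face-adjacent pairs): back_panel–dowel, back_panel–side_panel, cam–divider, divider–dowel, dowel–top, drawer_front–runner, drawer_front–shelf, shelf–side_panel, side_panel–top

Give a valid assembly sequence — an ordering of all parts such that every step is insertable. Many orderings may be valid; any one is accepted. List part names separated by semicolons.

1. divider@(0, 2, 1) [-y clear] — {divider}
2. dowel@(0, 1, 1) [+x clear] — {divider, dowel}
3. back_panel@(0, 1, 0) [+x clear] — {back_panel, divider, dowel}
4. cam@(-1, 2, 1) [-x clear] — {back_panel, cam, divider, dowel}
5. side_panel@(0, 0, 0) [-z clear] — {back_panel, cam, divider, dowel, side_panel}
6. top@(0, 0, 1) [+x clear] — {back_panel, cam, divider, dowel, side_panel, top}
7. shelf@(0, -1, 0) [-x clear] — {back_panel, cam, divider, dowel, shelf, side_panel, top}
8. drawer_front@(1, -1, 0) [-y clear] — {back_panel, cam, divider, dowel, drawer_front, shelf, side_panel, top}
9. runner@(1, -1, 1) [-x clear] — {back_panel, cam, divider, dowel, drawer_front, runner, shelf, side_panel, top}

divider; dowel; back_panel; cam; side_panel; top; shelf; drawer_front; runner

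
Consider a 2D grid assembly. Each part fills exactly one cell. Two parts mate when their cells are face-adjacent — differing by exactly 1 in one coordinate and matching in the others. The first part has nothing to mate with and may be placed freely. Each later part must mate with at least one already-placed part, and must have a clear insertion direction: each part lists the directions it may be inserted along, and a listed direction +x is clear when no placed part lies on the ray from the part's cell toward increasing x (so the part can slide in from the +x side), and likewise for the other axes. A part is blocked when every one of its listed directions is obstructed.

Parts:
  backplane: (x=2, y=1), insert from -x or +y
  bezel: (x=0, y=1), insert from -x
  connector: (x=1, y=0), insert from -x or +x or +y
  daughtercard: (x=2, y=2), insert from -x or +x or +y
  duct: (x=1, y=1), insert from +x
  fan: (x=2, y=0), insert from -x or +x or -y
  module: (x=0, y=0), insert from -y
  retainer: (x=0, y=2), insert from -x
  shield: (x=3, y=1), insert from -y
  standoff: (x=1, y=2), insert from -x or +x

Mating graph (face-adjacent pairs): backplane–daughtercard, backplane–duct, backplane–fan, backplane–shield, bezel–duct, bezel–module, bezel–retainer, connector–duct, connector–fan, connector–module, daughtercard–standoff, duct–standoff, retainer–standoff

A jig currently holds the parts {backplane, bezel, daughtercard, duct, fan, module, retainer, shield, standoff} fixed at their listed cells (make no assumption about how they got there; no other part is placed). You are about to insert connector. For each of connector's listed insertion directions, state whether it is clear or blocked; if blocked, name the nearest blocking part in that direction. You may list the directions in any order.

-x: nearest on ray is module@(0, 0) ⇒ blocked
+x: nearest on ray is fan@(2, 0) ⇒ blocked
+y: nearest on ray is duct@(1, 1) ⇒ blocked

+x: blocked by fan; +y: blocked by duct; -x: blocked by module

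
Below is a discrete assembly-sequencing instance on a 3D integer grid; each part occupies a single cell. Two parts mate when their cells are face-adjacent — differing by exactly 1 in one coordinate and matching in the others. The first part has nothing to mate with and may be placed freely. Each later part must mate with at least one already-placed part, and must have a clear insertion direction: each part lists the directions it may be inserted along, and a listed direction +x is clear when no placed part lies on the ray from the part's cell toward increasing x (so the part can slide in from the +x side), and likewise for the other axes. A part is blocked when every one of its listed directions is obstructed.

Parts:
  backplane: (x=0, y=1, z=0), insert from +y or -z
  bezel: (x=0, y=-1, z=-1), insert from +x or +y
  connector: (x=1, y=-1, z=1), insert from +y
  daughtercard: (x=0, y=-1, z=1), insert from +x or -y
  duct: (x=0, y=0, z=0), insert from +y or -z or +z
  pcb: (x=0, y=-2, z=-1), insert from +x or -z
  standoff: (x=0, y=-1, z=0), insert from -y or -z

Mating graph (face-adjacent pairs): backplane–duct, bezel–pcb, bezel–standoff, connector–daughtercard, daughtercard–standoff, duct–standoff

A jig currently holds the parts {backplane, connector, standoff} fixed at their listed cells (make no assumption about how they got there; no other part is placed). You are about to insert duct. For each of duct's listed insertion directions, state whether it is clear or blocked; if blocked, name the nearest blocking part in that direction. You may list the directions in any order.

+y: nearest on ray is backplane@(0, 1, 0) ⇒ blocked
-z: ray from duct(0, 0, 0) has no placed part ⇒ clear
+z: ray from duct(0, 0, 0) has no placed part ⇒ clear

+y: blocked by backplane; +z: clear; -z: clear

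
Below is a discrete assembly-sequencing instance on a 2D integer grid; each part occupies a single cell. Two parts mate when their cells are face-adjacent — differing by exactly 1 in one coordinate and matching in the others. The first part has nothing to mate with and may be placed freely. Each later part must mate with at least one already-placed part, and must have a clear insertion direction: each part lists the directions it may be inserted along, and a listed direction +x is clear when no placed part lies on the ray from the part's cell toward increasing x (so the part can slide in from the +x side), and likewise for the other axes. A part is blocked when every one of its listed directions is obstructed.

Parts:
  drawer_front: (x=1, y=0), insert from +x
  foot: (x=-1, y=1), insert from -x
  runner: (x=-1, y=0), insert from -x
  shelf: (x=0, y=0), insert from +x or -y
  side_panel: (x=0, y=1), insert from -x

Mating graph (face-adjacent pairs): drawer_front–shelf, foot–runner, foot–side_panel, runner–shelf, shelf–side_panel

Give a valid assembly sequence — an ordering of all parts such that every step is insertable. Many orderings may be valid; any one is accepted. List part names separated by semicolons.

runner; shelf; side_panel; foot; drawer_front

1. runner@(-1, 0) [-x clear] — {runner}
2. shelf@(0, 0) [+x clear] — {runner, shelf}
3. side_panel@(0, 1) [-x clear] — {runner, shelf, side_panel}
4. foot@(-1, 1) [-x clear] — {foot, runner, shelf, side_panel}
5. drawer_front@(1, 0) [+x clear] — {drawer_front, foot, runner, shelf, side_panel}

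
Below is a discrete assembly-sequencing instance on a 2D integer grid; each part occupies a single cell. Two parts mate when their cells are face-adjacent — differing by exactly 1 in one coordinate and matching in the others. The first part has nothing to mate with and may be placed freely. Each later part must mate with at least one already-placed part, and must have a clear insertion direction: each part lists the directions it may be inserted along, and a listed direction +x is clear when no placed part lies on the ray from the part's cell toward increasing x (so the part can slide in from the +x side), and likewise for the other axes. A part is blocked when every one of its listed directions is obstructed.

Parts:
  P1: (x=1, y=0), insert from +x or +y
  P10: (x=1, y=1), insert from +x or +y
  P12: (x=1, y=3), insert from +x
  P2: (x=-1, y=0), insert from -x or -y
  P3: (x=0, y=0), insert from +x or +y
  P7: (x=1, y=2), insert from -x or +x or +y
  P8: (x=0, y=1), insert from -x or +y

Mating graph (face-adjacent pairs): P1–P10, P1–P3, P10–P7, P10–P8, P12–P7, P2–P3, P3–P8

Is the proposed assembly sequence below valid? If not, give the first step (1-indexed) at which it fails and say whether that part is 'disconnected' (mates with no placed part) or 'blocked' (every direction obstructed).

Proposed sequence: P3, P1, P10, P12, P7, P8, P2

Invalid at step 4 (disconnected)

1. P3@(0, 0) [+x clear] — {P3}
2. P1@(1, 0) [+x clear] — {P1, P3}
3. P10@(1, 1) [+x clear] — {P1, P10, P3}
4. P12@(1, 3) — no placed neighbour ⇒ disconnected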